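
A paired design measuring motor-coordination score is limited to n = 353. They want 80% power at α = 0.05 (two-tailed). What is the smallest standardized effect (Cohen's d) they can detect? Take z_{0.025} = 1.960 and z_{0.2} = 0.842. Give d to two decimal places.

d_min ≈ 0.15

For a single sample (or paired design) of n = 353: d_min = (z_{α/2} + z_β)/√n.
z-sum = 1.960 + 0.842 = 2.802.
d_min = 2.802 / √353 = 2.802 / 18.788 = 0.149.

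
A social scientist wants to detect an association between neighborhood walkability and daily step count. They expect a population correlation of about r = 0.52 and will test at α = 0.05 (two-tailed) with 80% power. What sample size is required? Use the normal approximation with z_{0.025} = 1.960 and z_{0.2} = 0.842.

n = 27

Fisher's z: C = ½·ln((1+r)/(1−r)) = ½·ln(3.1667) = 0.5763.
n = ((z_{α/2} + z_β)/C)² + 3.
(1.960 + 0.842) / 0.5763 = 2.802 / 0.5763 = 4.862.
n = 4.862² + 3 = 23.64 + 3 = 26.6.
Round up.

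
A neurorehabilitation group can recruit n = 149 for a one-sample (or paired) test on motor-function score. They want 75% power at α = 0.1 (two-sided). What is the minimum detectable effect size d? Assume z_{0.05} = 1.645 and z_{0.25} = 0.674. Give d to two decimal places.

d_min ≈ 0.19

For a single sample (or paired design) of n = 149: d_min = (z_{α/2} + z_β)/√n.
z-sum = 1.645 + 0.674 = 2.319.
d_min = 2.319 / √149 = 2.319 / 12.207 = 0.190.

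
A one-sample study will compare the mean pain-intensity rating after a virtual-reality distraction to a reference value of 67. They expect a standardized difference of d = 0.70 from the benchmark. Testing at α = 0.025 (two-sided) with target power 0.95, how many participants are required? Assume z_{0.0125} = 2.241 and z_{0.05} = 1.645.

For a one-sample test: n = ((z_{α/2} + z_β) / d)².
z_{α/2} + z_β = 2.241 + 1.645 = 3.886.
n = (3.886 / 0.70)² = 5.551² = 30.82.
Round up.

n = 31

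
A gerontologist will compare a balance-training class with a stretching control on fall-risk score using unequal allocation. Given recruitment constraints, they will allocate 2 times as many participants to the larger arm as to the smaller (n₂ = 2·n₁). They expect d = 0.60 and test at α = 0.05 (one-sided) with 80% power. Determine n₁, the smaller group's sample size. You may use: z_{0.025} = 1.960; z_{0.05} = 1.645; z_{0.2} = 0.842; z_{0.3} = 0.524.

n₁ = 26

With allocation ratio k = n₂/n₁ = 2, Var(x̄₁−x̄₂) = σ²(1/n₁ + 1/(k·n₁)) = σ²·(k+1)/(k·n₁).
So n₁ = (1 + 1/k)·((z_{α} + z_β)/d)² = 1.500 × (2.487/0.60)².
n₁ = 1.500 × 17.18 = 25.8.
Round up: n₁ = 26, giving n₂ = 2 × 26 = 52.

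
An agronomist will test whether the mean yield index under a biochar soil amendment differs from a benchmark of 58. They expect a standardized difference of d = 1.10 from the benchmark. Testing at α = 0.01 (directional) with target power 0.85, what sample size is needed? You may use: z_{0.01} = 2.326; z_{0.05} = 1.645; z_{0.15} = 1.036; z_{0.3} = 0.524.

n = 10

For a one-sample test: n = ((z_{α} + z_β) / d)².
z_{α} + z_β = 2.326 + 1.036 = 3.362.
n = (3.362 / 1.10)² = 3.056² = 9.34.
Round up.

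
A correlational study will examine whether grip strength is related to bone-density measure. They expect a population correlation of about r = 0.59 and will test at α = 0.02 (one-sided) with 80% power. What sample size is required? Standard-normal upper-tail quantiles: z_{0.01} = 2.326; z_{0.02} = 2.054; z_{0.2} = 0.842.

Fisher's z: C = ½·ln((1+r)/(1−r)) = ½·ln(3.8780) = 0.6777.
n = ((z_{α} + z_β)/C)² + 3.
(2.054 + 0.842) / 0.6777 = 2.896 / 0.6777 = 4.273.
n = 4.273² + 3 = 18.26 + 3 = 21.3.
Round up.

n = 22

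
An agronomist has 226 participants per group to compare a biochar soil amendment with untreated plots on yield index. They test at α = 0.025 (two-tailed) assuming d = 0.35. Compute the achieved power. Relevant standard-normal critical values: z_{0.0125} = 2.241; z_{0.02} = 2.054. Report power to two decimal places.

power ≈ 0.93

For two equal groups, power = Φ(d·√(n/2) − z_{α/2}).
d·√(n/2) = 0.35 × √(226/2) = 0.35 × 10.630 = 3.721.
z_β = 3.721 − 2.241 = 1.480.
Power = Φ(1.480) = 0.931.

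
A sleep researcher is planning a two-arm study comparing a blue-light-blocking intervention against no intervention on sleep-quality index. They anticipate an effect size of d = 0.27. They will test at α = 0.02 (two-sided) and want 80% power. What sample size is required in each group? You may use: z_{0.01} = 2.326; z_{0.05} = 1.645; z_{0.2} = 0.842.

For two independent groups with equal n: n = 2·((z_{α/2} + z_β) / d)².
z_{α/2} + z_β = 2.326 + 0.842 = 3.168.
n = 2 × (3.168 / 0.27)² = 2 × 11.733² = 2 × 137.67 = 275.3.
Round up to the next whole participant.

n = 276 per group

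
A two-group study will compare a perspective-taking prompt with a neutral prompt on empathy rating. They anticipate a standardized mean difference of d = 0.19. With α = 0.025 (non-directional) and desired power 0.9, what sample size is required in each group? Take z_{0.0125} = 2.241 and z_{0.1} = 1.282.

n = 688 per group

For two independent groups with equal n: n = 2·((z_{α/2} + z_β) / d)².
z_{α/2} + z_β = 2.241 + 1.282 = 3.523.
n = 2 × (3.523 / 0.19)² = 2 × 18.542² = 2 × 343.81 = 687.6.
Round up to the next whole participant.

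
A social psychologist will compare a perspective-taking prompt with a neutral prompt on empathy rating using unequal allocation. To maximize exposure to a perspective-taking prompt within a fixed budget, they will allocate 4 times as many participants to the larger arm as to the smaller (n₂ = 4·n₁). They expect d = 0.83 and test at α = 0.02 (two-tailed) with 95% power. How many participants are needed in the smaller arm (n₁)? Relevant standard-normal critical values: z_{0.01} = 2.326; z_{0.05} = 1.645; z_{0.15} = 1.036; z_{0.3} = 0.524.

With allocation ratio k = n₂/n₁ = 4, Var(x̄₁−x̄₂) = σ²(1/n₁ + 1/(k·n₁)) = σ²·(k+1)/(k·n₁).
So n₁ = (1 + 1/k)·((z_{α/2} + z_β)/d)² = 1.250 × (3.971/0.83)².
n₁ = 1.250 × 22.89 = 28.6.
Round up: n₁ = 29, giving n₂ = 4 × 29 = 116.

n₁ = 29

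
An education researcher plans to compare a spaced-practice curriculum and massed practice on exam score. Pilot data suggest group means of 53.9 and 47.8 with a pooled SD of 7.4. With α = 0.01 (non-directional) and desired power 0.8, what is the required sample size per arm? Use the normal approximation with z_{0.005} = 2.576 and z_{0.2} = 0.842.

Cohen's d = |M₁ − M₂| / SD_pooled = |53.9 − 47.8| / 7.4 = 6.1 / 7.4 = 0.824.
For two independent groups with equal n: n = 2·((z_{α/2} + z_β) / d)².
z_{α/2} + z_β = 2.576 + 0.842 = 3.418.
n = 2 × (3.418 / 0.824)² = 2 × 4.148² = 2 × 17.21 = 34.4.
Round up to the next whole participant.

n = 35 per group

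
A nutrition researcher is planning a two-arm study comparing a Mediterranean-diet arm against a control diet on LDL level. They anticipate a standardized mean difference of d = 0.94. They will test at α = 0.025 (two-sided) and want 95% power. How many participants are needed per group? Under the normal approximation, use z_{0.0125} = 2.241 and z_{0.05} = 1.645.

For two independent groups with equal n: n = 2·((z_{α/2} + z_β) / d)².
z_{α/2} + z_β = 2.241 + 1.645 = 3.886.
n = 2 × (3.886 / 0.94)² = 2 × 4.134² = 2 × 17.09 = 34.2.
Round up to the next whole participant.

n = 35 per group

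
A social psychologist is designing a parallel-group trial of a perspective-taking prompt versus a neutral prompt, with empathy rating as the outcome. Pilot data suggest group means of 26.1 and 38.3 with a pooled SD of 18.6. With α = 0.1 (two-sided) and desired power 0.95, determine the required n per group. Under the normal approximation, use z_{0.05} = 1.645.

Cohen's d = |M₁ − M₂| / SD_pooled = |26.1 − 38.3| / 18.6 = 12.2 / 18.6 = 0.656.
For two independent groups with equal n: n = 2·((z_{α/2} + z_β) / d)².
z_{α/2} + z_β = 1.645 + 1.645 = 3.290.
n = 2 × (3.290 / 0.656)² = 2 × 5.015² = 2 × 25.15 = 50.3.
Round up to the next whole participant.

n = 51 per group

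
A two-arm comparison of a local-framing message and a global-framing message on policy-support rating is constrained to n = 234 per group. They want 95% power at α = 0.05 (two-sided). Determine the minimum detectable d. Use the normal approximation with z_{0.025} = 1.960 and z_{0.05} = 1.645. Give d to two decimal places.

For two independent groups of n = 234 each: d_min = (z_{α/2} + z_β)·√(2/n).
z-sum = 1.960 + 1.645 = 3.605.
d_min = 3.605 × √(2/234) = 3.605 × 0.0925 = 0.333.

d_min ≈ 0.33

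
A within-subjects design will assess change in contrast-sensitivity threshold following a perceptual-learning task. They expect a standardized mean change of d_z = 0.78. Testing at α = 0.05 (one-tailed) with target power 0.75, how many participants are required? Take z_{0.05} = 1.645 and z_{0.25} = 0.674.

n = 9 pairs

For a paired (one-sample on differences) test: n = ((z_{α} + z_β) / d)².
z_{α} + z_β = 1.645 + 0.674 = 2.319.
n = (2.319 / 0.78)² = 2.973² = 8.84.
Round up.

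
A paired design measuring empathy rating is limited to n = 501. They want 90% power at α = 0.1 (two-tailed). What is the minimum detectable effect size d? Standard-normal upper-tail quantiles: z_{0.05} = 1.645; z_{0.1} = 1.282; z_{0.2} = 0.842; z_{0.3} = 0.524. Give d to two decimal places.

d_min ≈ 0.13

For a single sample (or paired design) of n = 501: d_min = (z_{α/2} + z_β)/√n.
z-sum = 1.645 + 1.282 = 2.927.
d_min = 2.927 / √501 = 2.927 / 22.383 = 0.131.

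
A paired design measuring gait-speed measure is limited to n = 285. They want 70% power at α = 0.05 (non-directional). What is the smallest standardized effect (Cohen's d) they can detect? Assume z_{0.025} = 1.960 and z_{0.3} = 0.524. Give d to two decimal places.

d_min ≈ 0.15

For a single sample (or paired design) of n = 285: d_min = (z_{α/2} + z_β)/√n.
z-sum = 1.960 + 0.524 = 2.484.
d_min = 2.484 / √285 = 2.484 / 16.882 = 0.147.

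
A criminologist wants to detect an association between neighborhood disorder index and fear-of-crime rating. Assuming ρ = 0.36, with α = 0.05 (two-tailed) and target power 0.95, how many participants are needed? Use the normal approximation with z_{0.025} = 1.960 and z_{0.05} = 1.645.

Fisher's z: C = ½·ln((1+r)/(1−r)) = ½·ln(2.1250) = 0.3769.
n = ((z_{α/2} + z_β)/C)² + 3.
(1.960 + 1.645) / 0.3769 = 3.605 / 0.3769 = 9.565.
n = 9.565² + 3 = 91.49 + 3 = 94.5.
Round up.

n = 95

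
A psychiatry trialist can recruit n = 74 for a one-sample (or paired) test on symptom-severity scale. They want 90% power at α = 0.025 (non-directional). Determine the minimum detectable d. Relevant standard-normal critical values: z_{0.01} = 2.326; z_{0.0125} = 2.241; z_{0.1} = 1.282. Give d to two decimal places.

d_min ≈ 0.41

For a single sample (or paired design) of n = 74: d_min = (z_{α/2} + z_β)/√n.
z-sum = 2.241 + 1.282 = 3.523.
d_min = 3.523 / √74 = 3.523 / 8.602 = 0.410.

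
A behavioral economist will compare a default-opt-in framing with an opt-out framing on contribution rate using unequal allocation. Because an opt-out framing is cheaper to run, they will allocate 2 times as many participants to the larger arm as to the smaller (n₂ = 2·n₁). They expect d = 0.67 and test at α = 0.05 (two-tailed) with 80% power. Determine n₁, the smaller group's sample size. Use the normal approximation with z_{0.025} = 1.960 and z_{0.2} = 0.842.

With allocation ratio k = n₂/n₁ = 2, Var(x̄₁−x̄₂) = σ²(1/n₁ + 1/(k·n₁)) = σ²·(k+1)/(k·n₁).
So n₁ = (1 + 1/k)·((z_{α/2} + z_β)/d)² = 1.500 × (2.802/0.67)².
n₁ = 1.500 × 17.49 = 26.2.
Round up: n₁ = 27, giving n₂ = 2 × 27 = 54.

n₁ = 27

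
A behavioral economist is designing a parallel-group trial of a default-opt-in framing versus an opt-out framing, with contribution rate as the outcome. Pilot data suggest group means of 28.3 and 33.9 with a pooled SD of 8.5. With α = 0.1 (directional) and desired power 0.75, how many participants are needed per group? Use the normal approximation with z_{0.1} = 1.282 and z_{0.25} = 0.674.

Cohen's d = |M₁ − M₂| / SD_pooled = |28.3 − 33.9| / 8.5 = 5.6 / 8.5 = 0.659.
For two independent groups with equal n: n = 2·((z_{α} + z_β) / d)².
z_{α} + z_β = 1.282 + 0.674 = 1.956.
n = 2 × (1.956 / 0.659)² = 2 × 2.968² = 2 × 8.81 = 17.6.
Round up to the next whole participant.

n = 18 per group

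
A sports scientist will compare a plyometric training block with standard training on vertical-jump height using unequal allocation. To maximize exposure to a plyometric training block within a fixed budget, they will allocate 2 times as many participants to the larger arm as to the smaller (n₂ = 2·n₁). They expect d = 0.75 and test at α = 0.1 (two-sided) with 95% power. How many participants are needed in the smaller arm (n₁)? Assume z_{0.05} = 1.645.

With allocation ratio k = n₂/n₁ = 2, Var(x̄₁−x̄₂) = σ²(1/n₁ + 1/(k·n₁)) = σ²·(k+1)/(k·n₁).
So n₁ = (1 + 1/k)·((z_{α/2} + z_β)/d)² = 1.500 × (3.290/0.75)².
n₁ = 1.500 × 19.24 = 28.9.
Round up: n₁ = 29, giving n₂ = 2 × 29 = 58.

n₁ = 29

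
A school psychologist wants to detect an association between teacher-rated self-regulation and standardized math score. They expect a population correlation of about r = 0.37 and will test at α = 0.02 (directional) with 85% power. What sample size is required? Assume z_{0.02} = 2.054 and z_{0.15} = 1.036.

n = 67

Fisher's z: C = ½·ln((1+r)/(1−r)) = ½·ln(2.1746) = 0.3884.
n = ((z_{α} + z_β)/C)² + 3.
(2.054 + 1.036) / 0.3884 = 3.090 / 0.3884 = 7.956.
n = 7.956² + 3 = 63.29 + 3 = 66.3.
Round up.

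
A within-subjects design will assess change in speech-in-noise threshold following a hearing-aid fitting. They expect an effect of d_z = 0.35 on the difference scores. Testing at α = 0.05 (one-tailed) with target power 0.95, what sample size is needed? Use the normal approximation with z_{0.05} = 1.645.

n = 89 pairs

For a paired (one-sample on differences) test: n = ((z_{α} + z_β) / d)².
z_{α} + z_β = 1.645 + 1.645 = 3.290.
n = (3.290 / 0.35)² = 9.400² = 88.36.
Round up.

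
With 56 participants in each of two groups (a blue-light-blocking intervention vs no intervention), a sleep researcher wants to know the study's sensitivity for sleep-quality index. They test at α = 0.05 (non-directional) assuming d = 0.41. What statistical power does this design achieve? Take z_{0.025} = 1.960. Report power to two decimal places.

power ≈ 0.58

For two equal groups, power = Φ(d·√(n/2) − z_{α/2}).
d·√(n/2) = 0.41 × √(56/2) = 0.41 × 5.292 = 2.170.
z_β = 2.170 − 1.960 = 0.210.
Power = Φ(0.210) = 0.583.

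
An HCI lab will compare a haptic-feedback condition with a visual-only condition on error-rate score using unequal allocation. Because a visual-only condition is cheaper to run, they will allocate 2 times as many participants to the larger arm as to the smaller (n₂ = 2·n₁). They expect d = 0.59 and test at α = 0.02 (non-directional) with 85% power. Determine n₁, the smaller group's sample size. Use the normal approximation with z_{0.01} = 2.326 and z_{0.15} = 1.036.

With allocation ratio k = n₂/n₁ = 2, Var(x̄₁−x̄₂) = σ²(1/n₁ + 1/(k·n₁)) = σ²·(k+1)/(k·n₁).
So n₁ = (1 + 1/k)·((z_{α/2} + z_β)/d)² = 1.500 × (3.362/0.59)².
n₁ = 1.500 × 32.47 = 48.7.
Round up: n₁ = 49, giving n₂ = 2 × 49 = 98.

n₁ = 49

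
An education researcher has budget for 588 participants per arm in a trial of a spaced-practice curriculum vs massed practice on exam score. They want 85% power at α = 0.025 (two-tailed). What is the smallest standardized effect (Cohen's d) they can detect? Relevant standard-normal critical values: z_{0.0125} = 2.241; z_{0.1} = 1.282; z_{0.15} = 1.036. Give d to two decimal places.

d_min ≈ 0.19

For two independent groups of n = 588 each: d_min = (z_{α/2} + z_β)·√(2/n).
z-sum = 2.241 + 1.036 = 3.277.
d_min = 3.277 × √(2/588) = 3.277 × 0.0583 = 0.191.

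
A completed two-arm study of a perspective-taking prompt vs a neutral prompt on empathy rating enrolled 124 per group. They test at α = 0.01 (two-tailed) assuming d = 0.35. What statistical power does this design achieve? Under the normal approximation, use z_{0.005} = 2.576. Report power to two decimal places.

power ≈ 0.57

For two equal groups, power = Φ(d·√(n/2) − z_{α/2}).
d·√(n/2) = 0.35 × √(124/2) = 0.35 × 7.874 = 2.756.
z_β = 2.756 − 2.576 = 0.180.
Power = Φ(0.180) = 0.571.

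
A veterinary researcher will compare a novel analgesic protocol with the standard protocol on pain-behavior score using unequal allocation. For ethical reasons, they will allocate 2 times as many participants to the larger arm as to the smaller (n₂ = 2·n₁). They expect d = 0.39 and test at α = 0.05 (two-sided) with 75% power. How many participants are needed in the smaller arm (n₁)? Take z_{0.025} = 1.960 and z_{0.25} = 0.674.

n₁ = 69

With allocation ratio k = n₂/n₁ = 2, Var(x̄₁−x̄₂) = σ²(1/n₁ + 1/(k·n₁)) = σ²·(k+1)/(k·n₁).
So n₁ = (1 + 1/k)·((z_{α/2} + z_β)/d)² = 1.500 × (2.634/0.39)².
n₁ = 1.500 × 45.61 = 68.4.
Round up: n₁ = 69, giving n₂ = 2 × 69 = 138.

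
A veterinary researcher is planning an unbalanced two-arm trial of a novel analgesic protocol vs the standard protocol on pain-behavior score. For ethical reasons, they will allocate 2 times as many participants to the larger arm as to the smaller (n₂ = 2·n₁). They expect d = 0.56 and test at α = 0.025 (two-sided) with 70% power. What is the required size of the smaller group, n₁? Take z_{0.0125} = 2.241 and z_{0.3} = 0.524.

With allocation ratio k = n₂/n₁ = 2, Var(x̄₁−x̄₂) = σ²(1/n₁ + 1/(k·n₁)) = σ²·(k+1)/(k·n₁).
So n₁ = (1 + 1/k)·((z_{α/2} + z_β)/d)² = 1.500 × (2.765/0.56)².
n₁ = 1.500 × 24.38 = 36.6.
Round up: n₁ = 37, giving n₂ = 2 × 37 = 74.

n₁ = 37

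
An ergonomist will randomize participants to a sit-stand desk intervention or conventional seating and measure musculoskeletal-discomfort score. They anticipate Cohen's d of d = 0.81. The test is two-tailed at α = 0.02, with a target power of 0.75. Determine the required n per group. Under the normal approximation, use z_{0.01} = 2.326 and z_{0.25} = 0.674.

For two independent groups with equal n: n = 2·((z_{α/2} + z_β) / d)².
z_{α/2} + z_β = 2.326 + 0.674 = 3.000.
n = 2 × (3.000 / 0.81)² = 2 × 3.704² = 2 × 13.72 = 27.4.
Round up to the next whole participant.

n = 28 per group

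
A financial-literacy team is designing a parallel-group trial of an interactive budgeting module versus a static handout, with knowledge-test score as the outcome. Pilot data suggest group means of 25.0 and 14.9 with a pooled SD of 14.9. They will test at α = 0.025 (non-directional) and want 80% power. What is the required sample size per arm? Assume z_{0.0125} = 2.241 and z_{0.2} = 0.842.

Cohen's d = |M₁ − M₂| / SD_pooled = |25.0 − 14.9| / 14.9 = 10.1 / 14.9 = 0.678.
For two independent groups with equal n: n = 2·((z_{α/2} + z_β) / d)².
z_{α/2} + z_β = 2.241 + 0.842 = 3.083.
n = 2 × (3.083 / 0.678)² = 2 × 4.547² = 2 × 20.68 = 41.4.
Round up to the next whole participant.

n = 42 per group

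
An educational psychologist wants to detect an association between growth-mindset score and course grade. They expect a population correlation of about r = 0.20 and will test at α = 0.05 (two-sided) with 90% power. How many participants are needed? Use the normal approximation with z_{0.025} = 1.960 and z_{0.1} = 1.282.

n = 259

Fisher's z: C = ½·ln((1+r)/(1−r)) = ½·ln(1.5000) = 0.2027.
n = ((z_{α/2} + z_β)/C)² + 3.
(1.960 + 1.282) / 0.2027 = 3.242 / 0.2027 = 15.994.
n = 15.994² + 3 = 255.81 + 3 = 258.8.
Round up.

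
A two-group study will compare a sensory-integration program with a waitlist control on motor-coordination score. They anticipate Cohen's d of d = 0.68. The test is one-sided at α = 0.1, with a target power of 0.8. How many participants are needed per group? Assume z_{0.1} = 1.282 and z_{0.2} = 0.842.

n = 20 per group

For two independent groups with equal n: n = 2·((z_{α} + z_β) / d)².
z_{α} + z_β = 1.282 + 0.842 = 2.124.
n = 2 × (2.124 / 0.68)² = 2 × 3.124² = 2 × 9.76 = 19.5.
Round up to the next whole participant.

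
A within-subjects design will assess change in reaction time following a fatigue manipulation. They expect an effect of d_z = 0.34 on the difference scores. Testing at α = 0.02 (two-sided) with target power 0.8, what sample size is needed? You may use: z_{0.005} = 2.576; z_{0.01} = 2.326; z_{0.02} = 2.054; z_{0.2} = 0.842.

For a paired (one-sample on differences) test: n = ((z_{α/2} + z_β) / d)².
z_{α/2} + z_β = 2.326 + 0.842 = 3.168.
n = (3.168 / 0.34)² = 9.318² = 86.82.
Round up.

n = 87 pairs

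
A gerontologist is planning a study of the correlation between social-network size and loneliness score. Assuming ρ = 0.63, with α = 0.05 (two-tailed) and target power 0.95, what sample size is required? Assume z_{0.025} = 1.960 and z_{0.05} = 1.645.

Fisher's z: C = ½·ln((1+r)/(1−r)) = ½·ln(4.4054) = 0.7414.
n = ((z_{α/2} + z_β)/C)² + 3.
(1.960 + 1.645) / 0.7414 = 3.605 / 0.7414 = 4.862.
n = 4.862² + 3 = 23.64 + 3 = 26.6.
Round up.

n = 27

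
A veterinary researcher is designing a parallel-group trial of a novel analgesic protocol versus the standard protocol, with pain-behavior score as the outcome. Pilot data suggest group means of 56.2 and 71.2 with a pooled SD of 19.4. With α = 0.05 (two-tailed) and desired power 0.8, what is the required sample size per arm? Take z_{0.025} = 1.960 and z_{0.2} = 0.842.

Cohen's d = |M₁ − M₂| / SD_pooled = |56.2 − 71.2| / 19.4 = 15.0 / 19.4 = 0.773.
For two independent groups with equal n: n = 2·((z_{α/2} + z_β) / d)².
z_{α/2} + z_β = 1.960 + 0.842 = 2.802.
n = 2 × (2.802 / 0.773)² = 2 × 3.625² = 2 × 13.14 = 26.3.
Round up to the next whole participant.

n = 27 per group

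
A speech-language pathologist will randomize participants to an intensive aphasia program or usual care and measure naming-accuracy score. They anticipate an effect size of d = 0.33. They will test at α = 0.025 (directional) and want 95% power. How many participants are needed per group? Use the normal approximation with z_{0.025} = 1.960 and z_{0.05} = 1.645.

n = 239 per group

For two independent groups with equal n: n = 2·((z_{α} + z_β) / d)².
z_{α} + z_β = 1.960 + 1.645 = 3.605.
n = 2 × (3.605 / 0.33)² = 2 × 10.924² = 2 × 119.34 = 238.7.
Round up to the next whole participant.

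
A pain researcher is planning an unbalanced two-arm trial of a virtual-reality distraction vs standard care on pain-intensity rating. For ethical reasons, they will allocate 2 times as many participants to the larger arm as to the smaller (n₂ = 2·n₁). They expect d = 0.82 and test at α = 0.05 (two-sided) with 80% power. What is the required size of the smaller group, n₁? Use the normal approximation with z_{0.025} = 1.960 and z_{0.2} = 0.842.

With allocation ratio k = n₂/n₁ = 2, Var(x̄₁−x̄₂) = σ²(1/n₁ + 1/(k·n₁)) = σ²·(k+1)/(k·n₁).
So n₁ = (1 + 1/k)·((z_{α/2} + z_β)/d)² = 1.500 × (2.802/0.82)².
n₁ = 1.500 × 11.68 = 17.5.
Round up: n₁ = 18, giving n₂ = 2 × 18 = 36.

n₁ = 18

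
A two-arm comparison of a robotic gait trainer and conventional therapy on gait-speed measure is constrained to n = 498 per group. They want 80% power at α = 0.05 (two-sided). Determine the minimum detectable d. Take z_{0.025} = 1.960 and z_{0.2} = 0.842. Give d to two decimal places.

d_min ≈ 0.18

For two independent groups of n = 498 each: d_min = (z_{α/2} + z_β)·√(2/n).
z-sum = 1.960 + 0.842 = 2.802.
d_min = 2.802 × √(2/498) = 2.802 × 0.0634 = 0.178.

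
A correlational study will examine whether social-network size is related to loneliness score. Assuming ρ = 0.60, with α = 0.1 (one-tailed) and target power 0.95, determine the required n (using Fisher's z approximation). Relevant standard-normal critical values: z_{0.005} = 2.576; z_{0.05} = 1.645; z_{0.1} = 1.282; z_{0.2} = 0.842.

n = 21

Fisher's z: C = ½·ln((1+r)/(1−r)) = ½·ln(4.0000) = 0.6931.
n = ((z_{α} + z_β)/C)² + 3.
(1.282 + 1.645) / 0.6931 = 2.927 / 0.6931 = 4.223.
n = 4.223² + 3 = 17.83 + 3 = 20.8.
Round up.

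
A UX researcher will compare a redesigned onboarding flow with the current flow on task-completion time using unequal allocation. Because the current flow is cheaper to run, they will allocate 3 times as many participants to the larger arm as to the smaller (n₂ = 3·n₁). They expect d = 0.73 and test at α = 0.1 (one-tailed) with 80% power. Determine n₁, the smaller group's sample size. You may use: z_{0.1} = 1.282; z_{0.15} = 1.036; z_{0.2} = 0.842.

n₁ = 12

With allocation ratio k = n₂/n₁ = 3, Var(x̄₁−x̄₂) = σ²(1/n₁ + 1/(k·n₁)) = σ²·(k+1)/(k·n₁).
So n₁ = (1 + 1/k)·((z_{α} + z_β)/d)² = 1.333 × (2.124/0.73)².
n₁ = 1.333 × 8.47 = 11.3.
Round up: n₁ = 12, giving n₂ = 3 × 12 = 36.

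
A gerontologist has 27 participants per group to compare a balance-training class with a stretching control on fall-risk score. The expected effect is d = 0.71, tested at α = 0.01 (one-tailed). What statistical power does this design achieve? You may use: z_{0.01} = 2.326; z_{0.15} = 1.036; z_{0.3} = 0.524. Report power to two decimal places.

power ≈ 0.61

For two equal groups, power = Φ(d·√(n/2) − z_{α}).
d·√(n/2) = 0.71 × √(27/2) = 0.71 × 3.674 = 2.609.
z_β = 2.609 − 2.326 = 0.283.
Power = Φ(0.283) = 0.611.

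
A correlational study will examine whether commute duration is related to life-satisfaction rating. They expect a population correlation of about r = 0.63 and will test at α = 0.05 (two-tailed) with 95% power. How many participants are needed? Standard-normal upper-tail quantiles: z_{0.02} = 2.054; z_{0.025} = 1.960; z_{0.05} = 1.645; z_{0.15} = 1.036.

n = 27

Fisher's z: C = ½·ln((1+r)/(1−r)) = ½·ln(4.4054) = 0.7414.
n = ((z_{α/2} + z_β)/C)² + 3.
(1.960 + 1.645) / 0.7414 = 3.605 / 0.7414 = 4.862.
n = 4.862² + 3 = 23.64 + 3 = 26.6.
Round up.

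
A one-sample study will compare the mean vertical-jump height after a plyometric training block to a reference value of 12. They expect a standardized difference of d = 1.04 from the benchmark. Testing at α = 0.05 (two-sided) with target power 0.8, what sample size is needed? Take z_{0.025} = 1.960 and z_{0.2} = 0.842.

n = 8

For a one-sample test: n = ((z_{α/2} + z_β) / d)².
z_{α/2} + z_β = 1.960 + 0.842 = 2.802.
n = (2.802 / 1.04)² = 2.694² = 7.26.
Round up.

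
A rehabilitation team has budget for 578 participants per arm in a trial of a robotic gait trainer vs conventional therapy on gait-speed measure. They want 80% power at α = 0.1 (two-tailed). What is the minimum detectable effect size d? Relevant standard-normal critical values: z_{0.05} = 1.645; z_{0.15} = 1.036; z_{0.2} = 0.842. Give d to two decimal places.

For two independent groups of n = 578 each: d_min = (z_{α/2} + z_β)·√(2/n).
z-sum = 1.645 + 0.842 = 2.487.
d_min = 2.487 × √(2/578) = 2.487 × 0.0588 = 0.146.

d_min ≈ 0.15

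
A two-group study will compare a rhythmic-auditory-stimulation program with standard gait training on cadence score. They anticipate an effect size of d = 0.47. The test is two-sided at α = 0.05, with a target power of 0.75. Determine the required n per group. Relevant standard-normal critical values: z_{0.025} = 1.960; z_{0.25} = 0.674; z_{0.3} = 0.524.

For two independent groups with equal n: n = 2·((z_{α/2} + z_β) / d)².
z_{α/2} + z_β = 1.960 + 0.674 = 2.634.
n = 2 × (2.634 / 0.47)² = 2 × 5.604² = 2 × 31.41 = 62.8.
Round up to the next whole participant.

n = 63 per group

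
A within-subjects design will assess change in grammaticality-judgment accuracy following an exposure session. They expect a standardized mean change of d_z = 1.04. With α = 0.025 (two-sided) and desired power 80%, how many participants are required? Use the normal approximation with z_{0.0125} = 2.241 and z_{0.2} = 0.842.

n = 9 pairs

For a paired (one-sample on differences) test: n = ((z_{α/2} + z_β) / d)².
z_{α/2} + z_β = 2.241 + 0.842 = 3.083.
n = (3.083 / 1.04)² = 2.964² = 8.79.
Round up.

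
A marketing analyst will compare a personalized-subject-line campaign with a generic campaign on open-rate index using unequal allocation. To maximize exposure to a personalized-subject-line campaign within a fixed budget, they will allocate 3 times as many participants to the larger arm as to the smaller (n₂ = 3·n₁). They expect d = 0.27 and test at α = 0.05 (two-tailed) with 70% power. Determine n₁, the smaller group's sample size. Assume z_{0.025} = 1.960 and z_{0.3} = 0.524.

With allocation ratio k = n₂/n₁ = 3, Var(x̄₁−x̄₂) = σ²(1/n₁ + 1/(k·n₁)) = σ²·(k+1)/(k·n₁).
So n₁ = (1 + 1/k)·((z_{α/2} + z_β)/d)² = 1.333 × (2.484/0.27)².
n₁ = 1.333 × 84.64 = 112.9.
Round up: n₁ = 113, giving n₂ = 3 × 113 = 339.

n₁ = 113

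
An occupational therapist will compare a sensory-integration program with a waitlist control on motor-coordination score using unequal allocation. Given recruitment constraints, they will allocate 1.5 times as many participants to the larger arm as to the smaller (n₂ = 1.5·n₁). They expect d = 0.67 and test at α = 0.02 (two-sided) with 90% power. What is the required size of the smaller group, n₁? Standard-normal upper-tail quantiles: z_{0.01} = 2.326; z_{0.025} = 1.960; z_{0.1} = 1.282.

n₁ = 49

With allocation ratio k = n₂/n₁ = 1.5, Var(x̄₁−x̄₂) = σ²(1/n₁ + 1/(k·n₁)) = σ²·(k+1)/(k·n₁).
So n₁ = (1 + 1/k)·((z_{α/2} + z_β)/d)² = 1.667 × (3.608/0.67)².
n₁ = 1.667 × 29.00 = 48.3.
Round up: n₁ = 49, giving n₂ = ⌈1.5 × 49⌉ = ⌈73.5⌉ = 74.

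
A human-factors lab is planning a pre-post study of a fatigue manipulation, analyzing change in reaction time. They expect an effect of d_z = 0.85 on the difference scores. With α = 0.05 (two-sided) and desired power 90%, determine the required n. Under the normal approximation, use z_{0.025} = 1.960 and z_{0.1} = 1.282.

For a paired (one-sample on differences) test: n = ((z_{α/2} + z_β) / d)².
z_{α/2} + z_β = 1.960 + 1.282 = 3.242.
n = (3.242 / 0.85)² = 3.814² = 14.55.
Round up.

n = 15 pairs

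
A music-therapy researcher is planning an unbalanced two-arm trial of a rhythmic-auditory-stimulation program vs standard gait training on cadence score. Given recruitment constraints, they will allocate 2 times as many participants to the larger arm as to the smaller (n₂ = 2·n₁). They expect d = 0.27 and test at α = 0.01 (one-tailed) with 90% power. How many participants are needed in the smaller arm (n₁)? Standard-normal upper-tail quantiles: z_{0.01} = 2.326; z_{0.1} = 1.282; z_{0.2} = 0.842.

n₁ = 268

With allocation ratio k = n₂/n₁ = 2, Var(x̄₁−x̄₂) = σ²(1/n₁ + 1/(k·n₁)) = σ²·(k+1)/(k·n₁).
So n₁ = (1 + 1/k)·((z_{α} + z_β)/d)² = 1.500 × (3.608/0.27)².
n₁ = 1.500 × 178.57 = 267.9.
Round up: n₁ = 268, giving n₂ = 2 × 268 = 536.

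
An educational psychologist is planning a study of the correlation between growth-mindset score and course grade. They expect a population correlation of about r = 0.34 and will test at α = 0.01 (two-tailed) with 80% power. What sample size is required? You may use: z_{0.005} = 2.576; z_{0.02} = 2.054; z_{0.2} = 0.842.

Fisher's z: C = ½·ln((1+r)/(1−r)) = ½·ln(2.0303) = 0.3541.
n = ((z_{α/2} + z_β)/C)² + 3.
(2.576 + 0.842) / 0.3541 = 3.418 / 0.3541 = 9.653.
n = 9.653² + 3 = 93.17 + 3 = 96.2.
Round up.

n = 97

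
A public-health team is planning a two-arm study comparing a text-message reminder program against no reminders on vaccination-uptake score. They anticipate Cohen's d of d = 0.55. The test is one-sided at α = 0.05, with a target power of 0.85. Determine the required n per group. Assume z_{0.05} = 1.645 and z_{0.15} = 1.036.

n = 48 per group

For two independent groups with equal n: n = 2·((z_{α} + z_β) / d)².
z_{α} + z_β = 1.645 + 1.036 = 2.681.
n = 2 × (2.681 / 0.55)² = 2 × 4.875² = 2 × 23.76 = 47.5.
Round up to the next whole participant.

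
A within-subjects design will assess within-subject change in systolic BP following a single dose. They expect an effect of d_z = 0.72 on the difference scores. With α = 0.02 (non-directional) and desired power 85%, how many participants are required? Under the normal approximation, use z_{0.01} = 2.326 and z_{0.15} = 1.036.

n = 22 pairs

For a paired (one-sample on differences) test: n = ((z_{α/2} + z_β) / d)².
z_{α/2} + z_β = 2.326 + 1.036 = 3.362.
n = (3.362 / 0.72)² = 4.669² = 21.80.
Round up.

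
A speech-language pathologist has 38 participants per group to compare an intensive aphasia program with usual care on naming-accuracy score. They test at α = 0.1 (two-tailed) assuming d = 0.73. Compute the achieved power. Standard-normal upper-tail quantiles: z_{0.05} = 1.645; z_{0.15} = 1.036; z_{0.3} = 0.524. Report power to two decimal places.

power ≈ 0.94

For two equal groups, power = Φ(d·√(n/2) − z_{α/2}).
d·√(n/2) = 0.73 × √(38/2) = 0.73 × 4.359 = 3.182.
z_β = 3.182 − 1.645 = 1.537.
Power = Φ(1.537) = 0.938.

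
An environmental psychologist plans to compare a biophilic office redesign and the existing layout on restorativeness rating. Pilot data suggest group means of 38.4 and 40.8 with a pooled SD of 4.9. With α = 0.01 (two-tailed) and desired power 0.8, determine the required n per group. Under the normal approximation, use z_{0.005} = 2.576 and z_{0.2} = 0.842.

n = 98 per group

Cohen's d = |M₁ − M₂| / SD_pooled = |38.4 − 40.8| / 4.9 = 2.4 / 4.9 = 0.490.
For two independent groups with equal n: n = 2·((z_{α/2} + z_β) / d)².
z_{α/2} + z_β = 2.576 + 0.842 = 3.418.
n = 2 × (3.418 / 0.490)² = 2 × 6.976² = 2 × 48.66 = 97.3.
Round up to the next whole participant.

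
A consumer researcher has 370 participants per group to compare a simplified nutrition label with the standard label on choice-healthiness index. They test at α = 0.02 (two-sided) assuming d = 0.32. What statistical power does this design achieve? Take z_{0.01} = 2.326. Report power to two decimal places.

power ≈ 0.98

For two equal groups, power = Φ(d·√(n/2) − z_{α/2}).
d·√(n/2) = 0.32 × √(370/2) = 0.32 × 13.601 = 4.352.
z_β = 4.352 − 2.326 = 2.026.
Power = Φ(2.026) = 0.979.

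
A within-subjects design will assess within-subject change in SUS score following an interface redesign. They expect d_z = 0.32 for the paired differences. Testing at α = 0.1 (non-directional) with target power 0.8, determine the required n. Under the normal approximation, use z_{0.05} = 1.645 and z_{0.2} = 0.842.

n = 61 pairs

For a paired (one-sample on differences) test: n = ((z_{α/2} + z_β) / d)².
z_{α/2} + z_β = 1.645 + 0.842 = 2.487.
n = (2.487 / 0.32)² = 7.772² = 60.40.
Round up.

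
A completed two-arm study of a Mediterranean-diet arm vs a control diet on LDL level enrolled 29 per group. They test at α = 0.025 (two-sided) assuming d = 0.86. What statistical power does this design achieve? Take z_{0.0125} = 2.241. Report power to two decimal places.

For two equal groups, power = Φ(d·√(n/2) − z_{α/2}).
d·√(n/2) = 0.86 × √(29/2) = 0.86 × 3.808 = 3.275.
z_β = 3.275 − 2.241 = 1.034.
Power = Φ(1.034) = 0.849.

power ≈ 0.85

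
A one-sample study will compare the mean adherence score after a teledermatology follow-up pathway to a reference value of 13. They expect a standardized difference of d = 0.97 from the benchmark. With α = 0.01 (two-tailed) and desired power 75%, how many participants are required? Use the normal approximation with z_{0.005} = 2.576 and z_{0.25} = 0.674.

For a one-sample test: n = ((z_{α/2} + z_β) / d)².
z_{α/2} + z_β = 2.576 + 0.674 = 3.250.
n = (3.250 / 0.97)² = 3.351² = 11.23.
Round up.

n = 12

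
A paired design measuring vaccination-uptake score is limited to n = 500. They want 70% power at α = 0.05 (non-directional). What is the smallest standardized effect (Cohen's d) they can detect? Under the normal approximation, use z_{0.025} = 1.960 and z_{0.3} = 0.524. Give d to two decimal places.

For a single sample (or paired design) of n = 500: d_min = (z_{α/2} + z_β)/√n.
z-sum = 1.960 + 0.524 = 2.484.
d_min = 2.484 / √500 = 2.484 / 22.361 = 0.111.

d_min ≈ 0.11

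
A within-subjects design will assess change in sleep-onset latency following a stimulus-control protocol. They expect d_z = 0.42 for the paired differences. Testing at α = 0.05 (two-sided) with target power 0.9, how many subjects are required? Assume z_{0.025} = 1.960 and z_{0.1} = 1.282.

n = 60 pairs

For a paired (one-sample on differences) test: n = ((z_{α/2} + z_β) / d)².
z_{α/2} + z_β = 1.960 + 1.282 = 3.242.
n = (3.242 / 0.42)² = 7.719² = 59.58.
Round up.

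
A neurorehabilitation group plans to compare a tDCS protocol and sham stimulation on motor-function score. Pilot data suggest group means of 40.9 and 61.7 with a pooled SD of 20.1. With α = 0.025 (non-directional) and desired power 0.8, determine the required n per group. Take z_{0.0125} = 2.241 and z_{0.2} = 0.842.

n = 18 per group

Cohen's d = |M₁ − M₂| / SD_pooled = |40.9 − 61.7| / 20.1 = 20.8 / 20.1 = 1.035.
For two independent groups with equal n: n = 2·((z_{α/2} + z_β) / d)².
z_{α/2} + z_β = 2.241 + 0.842 = 3.083.
n = 2 × (3.083 / 1.035)² = 2 × 2.979² = 2 × 8.87 = 17.7.
Round up to the next whole participant.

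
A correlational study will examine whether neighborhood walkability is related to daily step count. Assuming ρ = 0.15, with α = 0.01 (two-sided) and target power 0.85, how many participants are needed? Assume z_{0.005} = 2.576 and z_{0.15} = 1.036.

Fisher's z: C = ½·ln((1+r)/(1−r)) = ½·ln(1.3529) = 0.1511.
n = ((z_{α/2} + z_β)/C)² + 3.
(2.576 + 1.036) / 0.1511 = 3.612 / 0.1511 = 23.905.
n = 23.905² + 3 = 571.43 + 3 = 574.4.
Round up.

n = 575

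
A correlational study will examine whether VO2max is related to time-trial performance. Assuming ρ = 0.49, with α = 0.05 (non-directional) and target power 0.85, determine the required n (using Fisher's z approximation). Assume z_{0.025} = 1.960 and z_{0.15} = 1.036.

n = 35

Fisher's z: C = ½·ln((1+r)/(1−r)) = ½·ln(2.9216) = 0.5361.
n = ((z_{α/2} + z_β)/C)² + 3.
(1.960 + 1.036) / 0.5361 = 2.996 / 0.5361 = 5.589.
n = 5.589² + 3 = 31.23 + 3 = 34.2.
Round up.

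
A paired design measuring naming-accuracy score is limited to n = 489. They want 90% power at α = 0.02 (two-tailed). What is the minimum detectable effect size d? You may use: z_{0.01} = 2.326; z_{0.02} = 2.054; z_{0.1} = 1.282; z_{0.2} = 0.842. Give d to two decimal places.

For a single sample (or paired design) of n = 489: d_min = (z_{α/2} + z_β)/√n.
z-sum = 2.326 + 1.282 = 3.608.
d_min = 3.608 / √489 = 3.608 / 22.113 = 0.163.

d_min ≈ 0.16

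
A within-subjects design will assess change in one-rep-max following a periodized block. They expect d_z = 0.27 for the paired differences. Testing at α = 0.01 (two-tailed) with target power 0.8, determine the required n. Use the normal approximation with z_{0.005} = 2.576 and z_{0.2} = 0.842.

For a paired (one-sample on differences) test: n = ((z_{α/2} + z_β) / d)².
z_{α/2} + z_β = 2.576 + 0.842 = 3.418.
n = (3.418 / 0.27)² = 12.659² = 160.26.
Round up.

n = 161 pairs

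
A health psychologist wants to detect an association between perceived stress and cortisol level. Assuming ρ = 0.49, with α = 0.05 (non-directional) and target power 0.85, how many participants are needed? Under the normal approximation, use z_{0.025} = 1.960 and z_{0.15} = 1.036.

n = 35

Fisher's z: C = ½·ln((1+r)/(1−r)) = ½·ln(2.9216) = 0.5361.
n = ((z_{α/2} + z_β)/C)² + 3.
(1.960 + 1.036) / 0.5361 = 2.996 / 0.5361 = 5.589.
n = 5.589² + 3 = 31.23 + 3 = 34.2.
Round up.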